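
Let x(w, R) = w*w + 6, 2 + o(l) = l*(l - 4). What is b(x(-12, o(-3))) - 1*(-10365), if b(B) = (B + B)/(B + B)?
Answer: 10366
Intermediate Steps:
o(l) = -2 + l*(-4 + l) (o(l) = -2 + l*(l - 4) = -2 + l*(-4 + l))
x(w, R) = 6 + w² (x(w, R) = w² + 6 = 6 + w²)
b(B) = 1 (b(B) = (2*B)/((2*B)) = (2*B)*(1/(2*B)) = 1)
b(x(-12, o(-3))) - 1*(-10365) = 1 - 1*(-10365) = 1 + 10365 = 10366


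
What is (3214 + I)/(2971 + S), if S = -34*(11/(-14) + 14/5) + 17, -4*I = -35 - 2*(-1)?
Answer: 451115/408732 ≈ 1.1037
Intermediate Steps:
I = 33/4 (I = -(-35 - 2*(-1))/4 = -(-35 + 2)/4 = -¼*(-33) = 33/4 ≈ 8.2500)
S = -1802/35 (S = -34*(11*(-1/14) + 14*(⅕)) + 17 = -34*(-11/14 + 14/5) + 17 = -34*141/70 + 17 = -2397/35 + 17 = -1802/35 ≈ -51.486)
(3214 + I)/(2971 + S) = (3214 + 33/4)/(2971 - 1802/35) = 12889/(4*(102183/35)) = (12889/4)*(35/102183) = 451115/408732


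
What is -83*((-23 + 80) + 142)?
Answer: -16517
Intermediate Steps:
-83*((-23 + 80) + 142) = -83*(57 + 142) = -83*199 = -16517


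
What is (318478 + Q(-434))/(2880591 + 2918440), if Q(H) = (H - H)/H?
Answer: 318478/5799031 ≈ 0.054919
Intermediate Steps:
Q(H) = 0 (Q(H) = 0/H = 0)
(318478 + Q(-434))/(2880591 + 2918440) = (318478 + 0)/(2880591 + 2918440) = 318478/5799031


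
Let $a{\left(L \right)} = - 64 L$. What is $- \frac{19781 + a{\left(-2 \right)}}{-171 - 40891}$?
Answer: $\frac{19909}{41062} \approx 0.48485$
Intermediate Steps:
$- \frac{19781 + a{\left(-2 \right)}}{-171 - 40891} = - \frac{19781 - -128}{-171 - 40891} = - \frac{19781 + 128}{-41062} = - \frac{19909 \left(-1\right)}{41062} = \left(-1\right) \left(- \frac{19909}{41062}\right) = \frac{19909}{41062}$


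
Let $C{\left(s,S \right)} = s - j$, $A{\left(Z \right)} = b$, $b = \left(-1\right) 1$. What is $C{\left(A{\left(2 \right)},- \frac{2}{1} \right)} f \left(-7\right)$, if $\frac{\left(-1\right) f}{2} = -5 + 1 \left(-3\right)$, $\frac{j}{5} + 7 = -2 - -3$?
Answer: $-3248$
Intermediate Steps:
$b = -1$
$A{\left(Z \right)} = -1$
$j = -30$ ($j = -35 + 5 \left(-2 - -3\right) = -35 + 5 \left(-2 + 3\right) = -35 + 5 \cdot 1 = -35 + 5 = -30$)
$f = 16$ ($f = - 2 \left(-5 + 1 \left(-3\right)\right) = - 2 \left(-5 - 3\right) = \left(-2\right) \left(-8\right) = 16$)
$C{\left(s,S \right)} = 30 + s$ ($C{\left(s,S \right)} = s - -30 = s + 30 = 30 + s$)
$C{\left(A{\left(2 \right)},- \frac{2}{1} \right)} f \left(-7\right) = \left(30 - 1\right) 16 \left(-7\right) = 29 \cdot 16 \left(-7\right) = 464 \left(-7\right) = -3248$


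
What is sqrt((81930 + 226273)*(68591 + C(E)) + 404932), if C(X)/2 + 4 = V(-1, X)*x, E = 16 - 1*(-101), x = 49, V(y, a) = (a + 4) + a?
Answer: sqrt(28326418053) ≈ 1.6830e+5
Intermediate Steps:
V(y, a) = 4 + 2*a (V(y, a) = (4 + a) + a = 4 + 2*a)
E = 117 (E = 16 + 101 = 117)
C(X) = 384 + 196*X (C(X) = -8 + 2*((4 + 2*X)*49) = -8 + 2*(196 + 98*X) = -8 + (392 + 196*X) = 384 + 196*X)
sqrt((81930 + 226273)*(68591 + C(E)) + 404932) = sqrt((81930 + 226273)*(68591 + (384 + 196*117)) + 404932) = sqrt(308203*(68591 + (384 + 22932)) + 404932) = sqrt(308203*(68591 + 23316) + 404932) = sqrt(308203*91907 + 404932) = sqrt(28326013121 + 404932) = sqrt(28326418053)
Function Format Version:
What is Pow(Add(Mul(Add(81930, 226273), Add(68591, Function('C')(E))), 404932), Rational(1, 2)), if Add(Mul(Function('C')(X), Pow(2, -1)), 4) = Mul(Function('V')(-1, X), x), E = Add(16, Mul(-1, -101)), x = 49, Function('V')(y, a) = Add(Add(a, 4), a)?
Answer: Pow(28326418053, Rational(1, 2)) ≈ 1.6830e+5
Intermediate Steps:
Function('V')(y, a) = Add(4, Mul(2, a)) (Function('V')(y, a) = Add(Add(4, a), a) = Add(4, Mul(2, a)))
E = 117 (E = Add(16, 101) = 117)
Function('C')(X) = Add(384, Mul(196, X)) (Function('C')(X) = Add(-8, Mul(2, Mul(Add(4, Mul(2, X)), 49))) = Add(-8, Mul(2, Add(196, Mul(98, X)))) = Add(-8, Add(392, Mul(196, X))) = Add(384, Mul(196, X)))
Pow(Add(Mul(Add(81930, 226273), Add(68591, Function('C')(E))), 404932), Rational(1, 2)) = Pow(Add(Mul(Add(81930, 226273), Add(68591, Add(384, Mul(196, 117)))), 404932), Rational(1, 2)) = Pow(Add(Mul(308203, Add(68591, Add(384, 22932))), 404932), Rational(1, 2)) = Pow(Add(Mul(308203, Add(68591, 23316)), 404932), Rational(1, 2)) = Pow(Add(Mul(308203, 91907), 404932), Rational(1, 2)) = Pow(Add(28326013121, 404932), Rational(1, 2)) = Pow(28326418053, Rational(1, 2))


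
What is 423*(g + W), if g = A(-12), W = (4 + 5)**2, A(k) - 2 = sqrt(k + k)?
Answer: 35109 + 846*I*sqrt(6) ≈ 35109.0 + 2072.3*I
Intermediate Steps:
A(k) = 2 + sqrt(2)*sqrt(k) (A(k) = 2 + sqrt(k + k) = 2 + sqrt(2*k) = 2 + sqrt(2)*sqrt(k))
W = 81 (W = 9**2 = 81)
g = 2 + 2*I*sqrt(6) (g = 2 + sqrt(2)*sqrt(-12) = 2 + sqrt(2)*(2*I*sqrt(3)) = 2 + 2*I*sqrt(6) ≈ 2.0 + 4.899*I)
423*(g + W) = 423*((2 + 2*I*sqrt(6)) + 81) = 423*(83 + 2*I*sqrt(6)) = 35109 + 846*I*sqrt(6)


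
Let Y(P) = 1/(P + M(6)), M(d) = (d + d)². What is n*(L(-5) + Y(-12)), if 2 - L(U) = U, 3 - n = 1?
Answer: 925/66 ≈ 14.015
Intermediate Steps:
n = 2 (n = 3 - 1*1 = 3 - 1 = 2)
M(d) = 4*d² (M(d) = (2*d)² = 4*d²)
L(U) = 2 - U
Y(P) = 1/(144 + P) (Y(P) = 1/(P + 4*6²) = 1/(P + 4*36) = 1/(P + 144) = 1/(144 + P))
n*(L(-5) + Y(-12)) = 2*((2 - 1*(-5)) + 1/(144 - 12)) = 2*((2 + 5) + 1/132) = 2*(7 + 1/132) = 2*(925/132) = 925/66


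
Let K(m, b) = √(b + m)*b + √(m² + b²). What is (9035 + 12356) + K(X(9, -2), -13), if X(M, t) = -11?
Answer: 21391 + √290 - 26*I*√6 ≈ 21408.0 - 63.687*I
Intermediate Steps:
K(m, b) = √(b² + m²) + b*√(b + m) (K(m, b) = b*√(b + m) + √(b² + m²) = √(b² + m²) + b*√(b + m))
(9035 + 12356) + K(X(9, -2), -13) = (9035 + 12356) + (√((-13)² + (-11)²) - 13*√(-13 - 11)) = 21391 + (√(169 + 121) - 26*I*√6) = 21391 + (√290 - 26*I*√6) = 21391 + √290 - 26*I*√6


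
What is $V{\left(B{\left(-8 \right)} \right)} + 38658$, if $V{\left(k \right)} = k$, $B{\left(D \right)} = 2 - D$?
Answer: $38668$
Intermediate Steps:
$V{\left(B{\left(-8 \right)} \right)} + 38658 = \left(2 - -8\right) + 38658 = \left(2 + 8\right) + 38658 = 10 + 38658 = 38668$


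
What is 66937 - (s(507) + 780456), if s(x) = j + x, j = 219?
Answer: -714245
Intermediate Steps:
s(x) = 219 + x
66937 - (s(507) + 780456) = 66937 - ((219 + 507) + 780456) = 66937 - (726 + 780456) = 66937 - 1*781182 = 66937 - 781182 = -714245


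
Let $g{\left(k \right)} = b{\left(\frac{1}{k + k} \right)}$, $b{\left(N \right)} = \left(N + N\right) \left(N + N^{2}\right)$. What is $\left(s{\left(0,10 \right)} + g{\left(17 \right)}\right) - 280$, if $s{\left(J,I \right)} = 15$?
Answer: $- \frac{5207745}{19652} \approx -265.0$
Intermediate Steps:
$b{\left(N \right)} = 2 N \left(N + N^{2}\right)$
$g{\left(k \right)} = \frac{1 + \frac{1}{2 k}}{2 k^{2}}$ ($g{\left(k \right)} = 2 \left(\frac{1}{k + k}\right)^{2} \left(1 + \frac{1}{k + k}\right) = 2 \left(\frac{1}{2 k}\right)^{2} \left(1 + \frac{1}{2 k}\right) = 2 \frac{1}{4 k^{2}} \left(1 + \frac{1}{2 k}\right) = \frac{1 + \frac{1}{2 k}}{2 k^{2}}$)
$\left(s{\left(0,10 \right)} + g{\left(17 \right)}\right) - 280 = \left(15 + \frac{1 + 2 \cdot 17}{4 \cdot 4913}\right) - 280 = \left(15 + \frac{1}{4} \cdot \frac{1}{4913} \left(1 + 34\right)\right) - 280 = \left(15 + \frac{1}{4} \cdot \frac{1}{4913} \cdot 35\right) - 280 = \left(15 + \frac{35}{19652}\right) - 280 = \frac{294815}{19652} - 280 = - \frac{5207745}{19652}$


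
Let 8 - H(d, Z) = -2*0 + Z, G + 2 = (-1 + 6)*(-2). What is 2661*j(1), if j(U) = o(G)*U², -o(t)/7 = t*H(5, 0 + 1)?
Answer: 1564668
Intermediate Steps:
G = -12 (G = -2 + (-1 + 6)*(-2) = -2 + 5*(-2) = -2 - 10 = -12)
H(d, Z) = 8 - Z (H(d, Z) = 8 - (-2*0 + Z) = 8 - (0 + Z) = 8 - Z)
o(t) = -49*t (o(t) = -7*t*(8 - (0 + 1)) = -7*t*(8 - 1*1) = -7*t*(8 - 1) = -7*t*7 = -49*t)
j(U) = 588*U² (j(U) = (-49*(-12))*U² = 588*U²)
2661*j(1) = 2661*(588*1²) = 2661*(588*1) = 2661*588 = 1564668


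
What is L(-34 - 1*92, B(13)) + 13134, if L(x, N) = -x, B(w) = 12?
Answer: 13260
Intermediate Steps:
L(-34 - 1*92, B(13)) + 13134 = -(-34 - 1*92) + 13134 = -(-34 - 92) + 13134 = -1*(-126) + 13134 = 126 + 13134 = 13260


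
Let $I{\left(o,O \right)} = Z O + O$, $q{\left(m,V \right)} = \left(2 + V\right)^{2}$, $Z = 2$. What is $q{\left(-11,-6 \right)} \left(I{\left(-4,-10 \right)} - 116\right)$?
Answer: $-2336$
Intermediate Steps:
$I{\left(o,O \right)} = 3 O$ ($I{\left(o,O \right)} = 2 O + O = 3 O$)
$q{\left(-11,-6 \right)} \left(I{\left(-4,-10 \right)} - 116\right) = \left(2 - 6\right)^{2} \left(3 \left(-10\right) - 116\right) = \left(-4\right)^{2} \left(-30 - 116\right) = 16 \left(-146\right) = -2336$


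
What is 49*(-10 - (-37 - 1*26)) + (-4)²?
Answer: 2613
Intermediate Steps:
49*(-10 - (-37 - 1*26)) + (-4)² = 49*(-10 - (-37 - 26)) + 16 = 49*(-10 - 1*(-63)) + 16 = 49*(-10 + 63) + 16 = 49*53 + 16 = 2597 + 16 = 2613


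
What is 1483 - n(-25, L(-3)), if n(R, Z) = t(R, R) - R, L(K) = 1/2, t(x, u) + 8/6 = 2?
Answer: 4372/3 ≈ 1457.3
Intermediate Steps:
t(x, u) = ⅔ (t(x, u) = -4/3 + 2 = ⅔)
L(K) = ½
n(R, Z) = ⅔ - R
1483 - n(-25, L(-3)) = 1483 - (⅔ - 1*(-25)) = 1483 - (⅔ + 25) = 1483 - 1*77/3 = 1483 - 77/3 = 4372/3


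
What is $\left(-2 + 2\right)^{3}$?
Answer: $0$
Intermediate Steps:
$\left(-2 + 2\right)^{3} = 0^{3} = 0$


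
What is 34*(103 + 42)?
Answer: 4930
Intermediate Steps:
34*(103 + 42) = 34*145 = 4930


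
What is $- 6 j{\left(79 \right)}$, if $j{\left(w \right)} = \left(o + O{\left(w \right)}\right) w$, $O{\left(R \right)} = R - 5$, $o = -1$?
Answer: $-34602$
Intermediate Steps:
$O{\left(R \right)} = -5 + R$
$j{\left(w \right)} = w \left(-6 + w\right)$ ($j{\left(w \right)} = \left(-1 + \left(-5 + w\right)\right) w = \left(-6 + w\right) w = w \left(-6 + w\right)$)
$- 6 j{\left(79 \right)} = - 6 \cdot 79 \left(-6 + 79\right) = - 6 \cdot 79 \cdot 73 = \left(-6\right) 5767 = -34602$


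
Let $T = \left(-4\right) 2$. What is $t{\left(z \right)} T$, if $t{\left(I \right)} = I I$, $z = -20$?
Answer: $-3200$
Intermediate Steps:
$t{\left(I \right)} = I^{2}$
$T = -8$
$t{\left(z \right)} T = \left(-20\right)^{2} \left(-8\right) = 400 \left(-8\right) = -3200$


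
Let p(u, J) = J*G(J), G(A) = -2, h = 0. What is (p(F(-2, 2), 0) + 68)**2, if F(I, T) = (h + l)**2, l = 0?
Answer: 4624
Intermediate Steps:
F(I, T) = 0 (F(I, T) = (0 + 0)**2 = 0**2 = 0)
p(u, J) = -2*J (p(u, J) = J*(-2) = -2*J)
(p(F(-2, 2), 0) + 68)**2 = (-2*0 + 68)**2 = (0 + 68)**2 = 68**2 = 4624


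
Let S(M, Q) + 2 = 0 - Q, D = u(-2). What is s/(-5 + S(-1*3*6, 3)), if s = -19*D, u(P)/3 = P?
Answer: -57/5 ≈ -11.400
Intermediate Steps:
u(P) = 3*P
D = -6 (D = 3*(-2) = -6)
S(M, Q) = -2 - Q (S(M, Q) = -2 + (0 - Q) = -2 - Q)
s = 114 (s = -19*(-6) = 114)
s/(-5 + S(-1*3*6, 3)) = 114/(-5 + (-2 - 1*3)) = 114/(-5 + (-2 - 3)) = 114/(-5 - 5) = 114/(-10) = 114*(-1/10) = -57/5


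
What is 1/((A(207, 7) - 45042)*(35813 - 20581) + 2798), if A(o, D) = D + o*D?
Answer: -1/663899154 ≈ -1.5063e-9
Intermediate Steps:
A(o, D) = D + D*o
1/((A(207, 7) - 45042)*(35813 - 20581) + 2798) = 1/((7*(1 + 207) - 45042)*(35813 - 20581) + 2798) = 1/((7*208 - 45042)*15232 + 2798) = 1/((1456 - 45042)*15232 + 2798) = 1/(-43586*15232 + 2798) = 1/(-663901952 + 2798) = 1/(-663899154) = -1/663899154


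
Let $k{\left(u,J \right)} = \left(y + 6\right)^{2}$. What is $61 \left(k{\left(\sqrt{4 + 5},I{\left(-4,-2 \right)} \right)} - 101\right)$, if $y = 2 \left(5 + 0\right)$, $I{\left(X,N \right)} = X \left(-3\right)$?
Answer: $9455$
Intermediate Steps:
$I{\left(X,N \right)} = - 3 X$
$y = 10$ ($y = 2 \cdot 5 = 10$)
$k{\left(u,J \right)} = 256$ ($k{\left(u,J \right)} = \left(10 + 6\right)^{2} = 16^{2} = 256$)
$61 \left(k{\left(\sqrt{4 + 5},I{\left(-4,-2 \right)} \right)} - 101\right) = 61 \left(256 - 101\right) = 61 \cdot 155 = 9455$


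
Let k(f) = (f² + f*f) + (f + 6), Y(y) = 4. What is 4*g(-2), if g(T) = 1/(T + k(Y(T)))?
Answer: ⅒ ≈ 0.10000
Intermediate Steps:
k(f) = 6 + f + 2*f² (k(f) = (f² + f²) + (6 + f) = 2*f² + (6 + f) = 6 + f + 2*f²)
g(T) = 1/(42 + T) (g(T) = 1/(T + (6 + 4 + 2*4²)) = 1/(T + (6 + 4 + 2*16)) = 1/(T + (6 + 4 + 32)) = 1/(T + 42) = 1/(42 + T))
4*g(-2) = 4/(42 - 2) = 4/40 = 4*(1/40) = ⅒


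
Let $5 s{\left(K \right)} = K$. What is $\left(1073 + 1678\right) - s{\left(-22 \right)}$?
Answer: $\frac{13777}{5} \approx 2755.4$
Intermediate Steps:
$s{\left(K \right)} = \frac{K}{5}$
$\left(1073 + 1678\right) - s{\left(-22 \right)} = \left(1073 + 1678\right) - \frac{1}{5} \left(-22\right) = 2751 - - \frac{22}{5} = 2751 + \frac{22}{5} = \frac{13777}{5}$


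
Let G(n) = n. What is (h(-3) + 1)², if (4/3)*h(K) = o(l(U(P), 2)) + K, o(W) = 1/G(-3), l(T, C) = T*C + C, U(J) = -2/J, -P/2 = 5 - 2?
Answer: 9/4 ≈ 2.2500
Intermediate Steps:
P = -6 (P = -2*(5 - 2) = -2*3 = -6)
l(T, C) = C + C*T (l(T, C) = C*T + C = C + C*T)
o(W) = -⅓ (o(W) = 1/(-3) = -⅓)
h(K) = -¼ + 3*K/4 (h(K) = 3*(-⅓ + K)/4 = -¼ + 3*K/4)
(h(-3) + 1)² = ((-¼ + (¾)*(-3)) + 1)² = ((-¼ - 9/4) + 1)² = (-5/2 + 1)² = (-3/2)² = 9/4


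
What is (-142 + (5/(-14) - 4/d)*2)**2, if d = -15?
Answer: 222875041/11025 ≈ 20215.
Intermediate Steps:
(-142 + (5/(-14) - 4/d)*2)**2 = (-142 + (5/(-14) - 4/(-15))*2)**2 = (-142 + (5*(-1/14) - 4*(-1/15))*2)**2 = (-142 + (-5/14 + 4/15)*2)**2 = (-142 - 19/210*2)**2 = (-142 - 19/105)**2 = (-14929/105)**2 = 222875041/11025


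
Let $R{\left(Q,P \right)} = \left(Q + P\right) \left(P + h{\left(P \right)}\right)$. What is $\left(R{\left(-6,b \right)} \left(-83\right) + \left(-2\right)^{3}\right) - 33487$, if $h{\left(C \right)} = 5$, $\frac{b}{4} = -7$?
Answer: $-98401$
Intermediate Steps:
$b = -28$ ($b = 4 \left(-7\right) = -28$)
$R{\left(Q,P \right)} = \left(5 + P\right) \left(P + Q\right)$ ($R{\left(Q,P \right)} = \left(Q + P\right) \left(P + 5\right) = \left(P + Q\right) \left(5 + P\right) = \left(5 + P\right) \left(P + Q\right)$)
$\left(R{\left(-6,b \right)} \left(-83\right) + \left(-2\right)^{3}\right) - 33487 = \left(\left(\left(-28\right)^{2} + 5 \left(-28\right) + 5 \left(-6\right) - -168\right) \left(-83\right) + \left(-2\right)^{3}\right) - 33487 = \left(\left(784 - 140 - 30 + 168\right) \left(-83\right) - 8\right) - 33487 = \left(782 \left(-83\right) - 8\right) - 33487 = \left(-64906 - 8\right) - 33487 = -64914 - 33487 = -98401$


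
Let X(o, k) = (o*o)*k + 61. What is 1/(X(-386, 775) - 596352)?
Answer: 1/114875609 ≈ 8.7051e-9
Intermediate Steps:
X(o, k) = 61 + k*o**2 (X(o, k) = o**2*k + 61 = k*o**2 + 61 = 61 + k*o**2)
1/(X(-386, 775) - 596352) = 1/((61 + 775*(-386)**2) - 596352) = 1/((61 + 775*148996) - 596352) = 1/((61 + 115471900) - 596352) = 1/(115471961 - 596352) = 1/114875609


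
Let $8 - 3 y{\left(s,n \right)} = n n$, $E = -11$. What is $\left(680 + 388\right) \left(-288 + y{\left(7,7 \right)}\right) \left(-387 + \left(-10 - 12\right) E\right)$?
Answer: $46716100$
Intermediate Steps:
$y{\left(s,n \right)} = \frac{8}{3} - \frac{n^{2}}{3}$ ($y{\left(s,n \right)} = \frac{8}{3} - \frac{n n}{3} = \frac{8}{3} - \frac{n^{2}}{3}$)
$\left(680 + 388\right) \left(-288 + y{\left(7,7 \right)}\right) \left(-387 + \left(-10 - 12\right) E\right) = \left(680 + 388\right) \left(-288 + \left(\frac{8}{3} - \frac{7^{2}}{3}\right)\right) \left(-387 + \left(-10 - 12\right) \left(-11\right)\right) = 1068 \left(-288 + \left(\frac{8}{3} - \frac{49}{3}\right)\right) \left(-387 - -242\right) = 1068 \left(-288 + \left(\frac{8}{3} - \frac{49}{3}\right)\right) \left(-387 + 242\right) = 1068 \left(-288 - \frac{41}{3}\right) \left(-145\right) = 1068 \left(\left(- \frac{905}{3}\right) \left(-145\right)\right) = 1068 \cdot \frac{131225}{3} = 46716100$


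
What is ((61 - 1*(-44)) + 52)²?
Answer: 24649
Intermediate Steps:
((61 - 1*(-44)) + 52)² = ((61 + 44) + 52)² = (105 + 52)² = 157² = 24649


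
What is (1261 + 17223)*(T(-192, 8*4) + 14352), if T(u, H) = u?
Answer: 261733440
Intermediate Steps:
(1261 + 17223)*(T(-192, 8*4) + 14352) = (1261 + 17223)*(-192 + 14352) = 18484*14160 = 261733440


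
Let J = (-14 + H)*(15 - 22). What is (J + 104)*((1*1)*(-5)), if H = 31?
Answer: 75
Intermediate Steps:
J = -119 (J = (-14 + 31)*(15 - 22) = 17*(-7) = -119)
(J + 104)*((1*1)*(-5)) = (-119 + 104)*((1*1)*(-5)) = -15*(-5) = 75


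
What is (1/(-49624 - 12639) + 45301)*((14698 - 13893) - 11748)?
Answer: -30865564940766/62263 ≈ -4.9573e+8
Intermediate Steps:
(1/(-49624 - 12639) + 45301)*((14698 - 13893) - 11748) = (1/(-62263) + 45301)*(805 - 11748) = (-1/62263 + 45301)*(-10943) = (2820576162/62263)*(-10943) = -30865564940766/62263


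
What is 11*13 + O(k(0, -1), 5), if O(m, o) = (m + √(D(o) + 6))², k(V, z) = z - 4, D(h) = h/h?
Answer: 175 - 10*√7 ≈ 148.54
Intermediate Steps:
D(h) = 1
k(V, z) = -4 + z
O(m, o) = (m + √7)² (O(m, o) = (m + √(1 + 6))² = (m + √7)²)
11*13 + O(k(0, -1), 5) = 11*13 + ((-4 - 1) + √7)² = 143 + (-5 + √7)²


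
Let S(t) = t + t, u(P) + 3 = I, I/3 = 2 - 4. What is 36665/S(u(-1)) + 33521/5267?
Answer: -192511177/94806 ≈ -2030.6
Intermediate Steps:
I = -6 (I = 3*(2 - 4) = 3*(-2) = -6)
u(P) = -9 (u(P) = -3 - 6 = -9)
S(t) = 2*t
36665/S(u(-1)) + 33521/5267 = 36665/((2*(-9))) + 33521/5267 = 36665/(-18) + 33521*(1/5267) = 36665*(-1/18) + 33521/5267 = -36665/18 + 33521/5267 = -192511177/94806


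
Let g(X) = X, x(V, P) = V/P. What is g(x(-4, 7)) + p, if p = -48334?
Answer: -338342/7 ≈ -48335.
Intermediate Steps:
g(x(-4, 7)) + p = -4/7 - 48334 = -338342/7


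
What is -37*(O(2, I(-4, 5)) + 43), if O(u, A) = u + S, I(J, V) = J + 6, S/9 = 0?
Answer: -1665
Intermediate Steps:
S = 0 (S = 9*0 = 0)
I(J, V) = 6 + J
O(u, A) = u (O(u, A) = u + 0 = u)
-37*(O(2, I(-4, 5)) + 43) = -37*(2 + 43) = -37*45 = -1665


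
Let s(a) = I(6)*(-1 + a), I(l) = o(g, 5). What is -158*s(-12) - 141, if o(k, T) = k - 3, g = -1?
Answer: -8357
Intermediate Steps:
o(k, T) = -3 + k
I(l) = -4 (I(l) = -3 - 1 = -4)
s(a) = 4 - 4*a (s(a) = -4*(-1 + a) = 4 - 4*a)
-158*s(-12) - 141 = -158*(4 - 4*(-12)) - 141 = -158*(4 + 48) - 141 = -158*52 - 141 = -8216 - 141 = -8357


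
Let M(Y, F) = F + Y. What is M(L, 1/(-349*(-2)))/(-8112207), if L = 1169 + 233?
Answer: -326199/1887440162 ≈ -0.00017283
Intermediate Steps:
L = 1402
M(L, 1/(-349*(-2)))/(-8112207) = (1/(-349*(-2)) + 1402)/(-8112207) = (1/698 + 1402)*(-1/8112207) = (978597/698)*(-1/8112207) = -326199/1887440162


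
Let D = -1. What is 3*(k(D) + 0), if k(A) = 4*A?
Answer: -12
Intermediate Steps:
3*(k(D) + 0) = 3*(4*(-1) + 0) = 3*(-4 + 0) = 3*(-4) = -12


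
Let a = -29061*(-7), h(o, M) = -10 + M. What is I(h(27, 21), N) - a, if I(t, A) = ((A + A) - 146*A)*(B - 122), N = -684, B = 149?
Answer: 2455965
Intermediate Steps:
a = 203427
I(t, A) = -3888*A (I(t, A) = ((A + A) - 146*A)*(149 - 122) = (2*A - 146*A)*27 = -144*A*27 = -3888*A)
I(h(27, 21), N) - a = -3888*(-684) - 1*203427 = 2659392 - 203427 = 2455965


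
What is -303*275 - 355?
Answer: -83680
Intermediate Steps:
-303*275 - 355 = -83325 - 355 = -83680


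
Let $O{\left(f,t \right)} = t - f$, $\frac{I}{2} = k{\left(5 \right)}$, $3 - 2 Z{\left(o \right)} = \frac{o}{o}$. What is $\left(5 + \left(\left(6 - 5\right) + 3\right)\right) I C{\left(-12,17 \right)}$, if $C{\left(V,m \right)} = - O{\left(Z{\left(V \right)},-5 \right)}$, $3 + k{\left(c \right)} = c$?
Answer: $216$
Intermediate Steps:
$k{\left(c \right)} = -3 + c$
$Z{\left(o \right)} = 1$ ($Z{\left(o \right)} = \frac{3}{2} - \frac{o \frac{1}{o}}{2} = \frac{3}{2} - \frac{1}{2} = 1$)
$I = 4$ ($I = 2 \left(-3 + 5\right) = 2 \cdot 2 = 4$)
$C{\left(V,m \right)} = 6$ ($C{\left(V,m \right)} = - (-5 - 1) = \left(-1\right) \left(-6\right) = 6$)
$\left(5 + \left(\left(6 - 5\right) + 3\right)\right) I C{\left(-12,17 \right)} = \left(5 + \left(\left(6 - 5\right) + 3\right)\right) 4 \cdot 6 = \left(5 + \left(1 + 3\right)\right) 4 \cdot 6 = \left(5 + 4\right) 4 \cdot 6 = 9 \cdot 4 \cdot 6 = 36 \cdot 6 = 216$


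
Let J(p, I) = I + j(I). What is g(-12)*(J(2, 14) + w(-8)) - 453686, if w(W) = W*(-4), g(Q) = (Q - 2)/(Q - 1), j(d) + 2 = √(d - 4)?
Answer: -5897302/13 + 14*√10/13 ≈ -4.5364e+5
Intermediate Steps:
j(d) = -2 + √(-4 + d) (j(d) = -2 + √(d - 4) = -2 + √(-4 + d))
g(Q) = (-2 + Q)/(-1 + Q)
w(W) = -4*W
J(p, I) = -2 + I + √(-4 + I) (J(p, I) = I + (-2 + √(-4 + I)) = -2 + I + √(-4 + I))
g(-12)*(J(2, 14) + w(-8)) - 453686 = ((-2 - 12)/(-1 - 12))*((-2 + 14 + √(-4 + 14)) - 4*(-8)) - 453686 = (-14/(-13))*((-2 + 14 + √10) + 32) - 453686 = (-1/13*(-14))*((12 + √10) + 32) - 453686 = 14*(44 + √10)/13 - 453686 = (616/13 + 14*√10/13) - 453686 = -5897302/13 + 14*√10/13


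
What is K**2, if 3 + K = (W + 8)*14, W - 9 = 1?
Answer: 62001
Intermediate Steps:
W = 10 (W = 9 + 1 = 10)
K = 249 (K = -3 + (10 + 8)*14 = -3 + 18*14 = -3 + 252 = 249)
K**2 = 249**2 = 62001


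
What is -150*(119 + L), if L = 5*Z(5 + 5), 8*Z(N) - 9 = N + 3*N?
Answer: -89775/4 ≈ -22444.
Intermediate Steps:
Z(N) = 9/8 + N/2 (Z(N) = 9/8 + (N + 3*N)/8 = 9/8 + (4*N)/8 = 9/8 + N/2)
L = 245/8 (L = 5*(9/8 + (5 + 5)/2) = 5*(9/8 + (1/2)*10) = 5*(9/8 + 5) = 5*(49/8) = 245/8 ≈ 30.625)
-150*(119 + L) = -150*(119 + 245/8) = -150*1197/8 = -89775/4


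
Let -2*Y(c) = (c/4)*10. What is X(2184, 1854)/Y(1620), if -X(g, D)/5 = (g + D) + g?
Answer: 2074/135 ≈ 15.363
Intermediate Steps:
X(g, D) = -10*g - 5*D (X(g, D) = -5*((g + D) + g) = -5*((D + g) + g) = -5*(D + 2*g) = -10*g - 5*D)
Y(c) = -5*c/4 (Y(c) = -c/4*10/2 = -5*c/4)
X(2184, 1854)/Y(1620) = (-10*2184 - 5*1854)/((-5/4*1620)) = (-21840 - 9270)/(-2025) = -31110*(-1/2025) = 2074/135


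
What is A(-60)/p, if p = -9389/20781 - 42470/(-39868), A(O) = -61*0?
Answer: 0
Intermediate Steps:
A(O) = 0
p = 254124209/414248454 (p = -9389*1/20781 - 42470*(-1/39868) = -9389/20781 + 21235/19934 = 254124209/414248454 ≈ 0.61346)
A(-60)/p = 0/(254124209/414248454) = 0*(414248454/254124209) = 0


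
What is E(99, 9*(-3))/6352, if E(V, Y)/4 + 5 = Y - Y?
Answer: -5/1588 ≈ -0.0031486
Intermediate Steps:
E(V, Y) = -20 (E(V, Y) = -20 + 4*(Y - Y) = -20 + 4*0 = -20 + 0 = -20)
E(99, 9*(-3))/6352 = -20/6352 = -20*1/6352 = -5/1588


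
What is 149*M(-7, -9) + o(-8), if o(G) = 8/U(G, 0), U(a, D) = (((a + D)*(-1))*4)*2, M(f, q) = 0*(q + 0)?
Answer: ⅛ ≈ 0.12500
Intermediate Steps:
M(f, q) = 0 (M(f, q) = 0*q = 0)
U(a, D) = -8*D - 8*a (U(a, D) = (((D + a)*(-1))*4)*2 = ((-D - a)*4)*2 = (-4*D - 4*a)*2 = -8*D - 8*a)
o(G) = -1/G (o(G) = 8/(-8*0 - 8*G) = 8/(0 - 8*G) = 8/((-8*G)) = 8*(-1/(8*G)) = -1/G)
149*M(-7, -9) + o(-8) = 149*0 - 1/(-8) = 0 - 1*(-⅛) = 0 + ⅛ = ⅛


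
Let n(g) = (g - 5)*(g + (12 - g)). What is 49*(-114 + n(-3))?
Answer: -10290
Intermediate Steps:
n(g) = -60 + 12*g (n(g) = (-5 + g)*12 = -60 + 12*g)
49*(-114 + n(-3)) = 49*(-114 + (-60 + 12*(-3))) = 49*(-114 + (-60 - 36)) = 49*(-114 - 96) = 49*(-210) = -10290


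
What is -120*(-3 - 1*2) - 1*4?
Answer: 596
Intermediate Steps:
-120*(-3 - 1*2) - 1*4 = -120*(-3 - 2) - 4 = -120*(-5) - 4 = 600 - 4 = 596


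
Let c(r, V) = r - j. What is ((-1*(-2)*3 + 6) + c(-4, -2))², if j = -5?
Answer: 169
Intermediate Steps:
c(r, V) = 5 + r (c(r, V) = r - 1*(-5) = r + 5 = 5 + r)
((-1*(-2)*3 + 6) + c(-4, -2))² = ((-1*(-2)*3 + 6) + (5 - 4))² = ((2*3 + 6) + 1)² = ((6 + 6) + 1)² = (12 + 1)² = 13² = 169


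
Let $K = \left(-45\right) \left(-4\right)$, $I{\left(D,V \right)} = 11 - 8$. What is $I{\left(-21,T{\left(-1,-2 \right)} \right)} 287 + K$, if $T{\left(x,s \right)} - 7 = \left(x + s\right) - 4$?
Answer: $1041$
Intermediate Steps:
$T{\left(x,s \right)} = 3 + s + x$ ($T{\left(x,s \right)} = 7 - \left(4 - s - x\right) = 7 + \left(-4 + s + x\right) = 3 + s + x$)
$I{\left(D,V \right)} = 3$
$K = 180$
$I{\left(-21,T{\left(-1,-2 \right)} \right)} 287 + K = 3 \cdot 287 + 180 = 861 + 180 = 1041$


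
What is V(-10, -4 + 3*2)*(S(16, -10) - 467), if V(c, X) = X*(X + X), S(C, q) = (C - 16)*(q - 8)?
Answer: -3736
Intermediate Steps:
S(C, q) = (-16 + C)*(-8 + q)
V(c, X) = 2*X² (V(c, X) = X*(2*X) = 2*X²)
V(-10, -4 + 3*2)*(S(16, -10) - 467) = (2*(-4 + 3*2)²)*((128 - 16*(-10) - 8*16 + 16*(-10)) - 467) = (2*(-4 + 6)²)*((128 + 160 - 128 - 160) - 467) = (2*2²)*(0 - 467) = (2*4)*(-467) = 8*(-467) = -3736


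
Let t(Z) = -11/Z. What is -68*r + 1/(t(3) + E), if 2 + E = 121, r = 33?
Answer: -776421/346 ≈ -2244.0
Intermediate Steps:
E = 119 (E = -2 + 121 = 119)
-68*r + 1/(t(3) + E) = -68*33 + 1/(-11/3 + 119) = -2244 + 1/(-11*⅓ + 119) = -2244 + 1/(-11/3 + 119) = -2244 + 1/(346/3) = -2244 + 3/346 = -776421/346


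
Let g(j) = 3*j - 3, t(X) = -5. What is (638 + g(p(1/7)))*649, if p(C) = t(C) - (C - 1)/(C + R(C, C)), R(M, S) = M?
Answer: 408221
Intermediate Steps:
p(C) = -5 - (-1 + C)/(2*C) (p(C) = -5 - (C - 1)/(C + C) = -5 - (-1 + C)/(2*C))
g(j) = -3 + 3*j
(638 + g(p(1/7)))*649 = (638 + (-3 + 3*((1 - 11/7)/(2*(1/7)))))*649 = (638 + (-3 + 3*((1 - 11*⅐)/(2*(⅐)))))*649 = (638 + (-3 + 3*((½)*7*(1 - 11/7))))*649 = (638 + (-3 + 3*((½)*7*(-4/7))))*649 = (638 + (-3 + 3*(-2)))*649 = (638 + (-3 - 6))*649 = (638 - 9)*649 = 629*649 = 408221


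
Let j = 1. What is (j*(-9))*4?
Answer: -36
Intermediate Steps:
(j*(-9))*4 = (1*(-9))*4 = -9*4 = -36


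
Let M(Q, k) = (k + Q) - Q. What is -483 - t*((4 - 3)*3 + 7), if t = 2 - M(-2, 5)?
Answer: -453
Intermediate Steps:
M(Q, k) = k (M(Q, k) = (Q + k) - Q = k)
t = -3 (t = 2 - 1*5 = 2 - 5 = -3)
-483 - t*((4 - 3)*3 + 7) = -483 - (-3)*((4 - 3)*3 + 7) = -483 - (-3)*(1*3 + 7) = -483 - (-3)*(3 + 7) = -483 - (-3)*10 = -483 - 1*(-30) = -483 + 30 = -453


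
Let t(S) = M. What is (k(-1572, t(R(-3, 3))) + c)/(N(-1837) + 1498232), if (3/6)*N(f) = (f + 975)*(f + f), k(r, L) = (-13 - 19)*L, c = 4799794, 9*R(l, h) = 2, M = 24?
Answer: 2399513/3916104 ≈ 0.61273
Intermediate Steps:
R(l, h) = 2/9 (R(l, h) = (1/9)*2 = 2/9)
t(S) = 24
k(r, L) = -32*L
N(f) = 4*f*(975 + f) (N(f) = 2*((f + 975)*(f + f)) = 2*((975 + f)*(2*f)) = 2*(2*f*(975 + f)) = 4*f*(975 + f))
(k(-1572, t(R(-3, 3))) + c)/(N(-1837) + 1498232) = (-32*24 + 4799794)/(4*(-1837)*(975 - 1837) + 1498232) = (-768 + 4799794)/(4*(-1837)*(-862) + 1498232) = 4799026/(6333976 + 1498232) = 4799026/7832208 = 4799026*(1/7832208) = 2399513/3916104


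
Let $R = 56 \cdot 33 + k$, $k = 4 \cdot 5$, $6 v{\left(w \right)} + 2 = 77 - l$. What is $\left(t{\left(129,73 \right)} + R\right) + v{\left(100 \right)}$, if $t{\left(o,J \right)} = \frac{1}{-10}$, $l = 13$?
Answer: $\frac{56347}{30} \approx 1878.2$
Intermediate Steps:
$t{\left(o,J \right)} = - \frac{1}{10}$
$v{\left(w \right)} = \frac{31}{3}$ ($v{\left(w \right)} = - \frac{1}{3} + \frac{77 - 13}{6} = - \frac{1}{3} + \frac{1}{6} \cdot 64 = - \frac{1}{3} + \frac{32}{3} = \frac{31}{3}$)
$k = 20$
$R = 1868$ ($R = 56 \cdot 33 + 20 = 1848 + 20 = 1868$)
$\left(t{\left(129,73 \right)} + R\right) + v{\left(100 \right)} = \left(- \frac{1}{10} + 1868\right) + \frac{31}{3} = \frac{18679}{10} + \frac{31}{3} = \frac{56347}{30}$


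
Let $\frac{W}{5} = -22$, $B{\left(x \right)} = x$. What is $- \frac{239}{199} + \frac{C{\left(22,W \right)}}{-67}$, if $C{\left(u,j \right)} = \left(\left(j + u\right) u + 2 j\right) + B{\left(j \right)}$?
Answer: $\frac{434921}{13333} \approx 32.62$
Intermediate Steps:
$W = -110$ ($W = 5 \left(-22\right) = -110$)
$C{\left(u,j \right)} = 3 j + u \left(j + u\right)$ ($C{\left(u,j \right)} = \left(\left(j + u\right) u + 2 j\right) + j = \left(u \left(j + u\right) + 2 j\right) + j = \left(2 j + u \left(j + u\right)\right) + j = 3 j + u \left(j + u\right)$)
$- \frac{239}{199} + \frac{C{\left(22,W \right)}}{-67} = - \frac{239}{199} + \frac{22^{2} + 3 \left(-110\right) - 2420}{-67} = \left(-239\right) \frac{1}{199} + \left(484 - 330 - 2420\right) \left(- \frac{1}{67}\right) = - \frac{239}{199} - - \frac{2266}{67} = - \frac{239}{199} + \frac{2266}{67} = \frac{434921}{13333}$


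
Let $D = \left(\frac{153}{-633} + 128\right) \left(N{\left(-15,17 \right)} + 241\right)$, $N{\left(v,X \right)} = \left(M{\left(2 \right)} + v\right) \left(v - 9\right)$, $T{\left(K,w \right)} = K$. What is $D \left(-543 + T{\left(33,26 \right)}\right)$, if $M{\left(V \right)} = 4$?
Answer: $- \frac{6942775350}{211} \approx -3.2904 \cdot 10^{7}$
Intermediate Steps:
$N{\left(v,X \right)} = \left(-9 + v\right) \left(4 + v\right)$ ($N{\left(v,X \right)} = \left(4 + v\right) \left(v - 9\right) = \left(4 + v\right) \left(-9 + v\right) = \left(-9 + v\right) \left(4 + v\right)$)
$D = \frac{13613285}{211}$ ($D = \left(\frac{153}{-633} + 128\right) \left(\left(-36 + \left(-15\right)^{2} - -75\right) + 241\right) = \left(153 \left(- \frac{1}{633}\right) + 128\right) \left(\left(-36 + 225 + 75\right) + 241\right) = \left(- \frac{51}{211} + 128\right) \left(264 + 241\right) = \frac{26957}{211} \cdot 505 = \frac{13613285}{211} \approx 64518.0$)
$D \left(-543 + T{\left(33,26 \right)}\right) = \frac{13613285 \left(-543 + 33\right)}{211} = \frac{13613285}{211} \left(-510\right) = - \frac{6942775350}{211}$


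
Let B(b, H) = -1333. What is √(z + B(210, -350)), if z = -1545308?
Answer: 3*I*√171849 ≈ 1243.6*I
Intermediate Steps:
√(z + B(210, -350)) = √(-1545308 - 1333) = √(-1546641) = 3*I*√171849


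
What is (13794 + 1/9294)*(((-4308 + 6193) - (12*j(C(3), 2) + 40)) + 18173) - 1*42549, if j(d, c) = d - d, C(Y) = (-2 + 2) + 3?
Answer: 1282970457730/4647 ≈ 2.7609e+8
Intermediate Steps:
C(Y) = 3 (C(Y) = 0 + 3 = 3)
j(d, c) = 0
(13794 + 1/9294)*(((-4308 + 6193) - (12*j(C(3), 2) + 40)) + 18173) - 1*42549 = (13794 + 1/9294)*(((-4308 + 6193) - (12*0 + 40)) + 18173) - 1*42549 = (13794 + 1/9294)*((1885 - (0 + 40)) + 18173) - 42549 = 128201437*((1885 - 1*40) + 18173)/9294 - 42549 = 128201437*((1885 - 40) + 18173)/9294 - 42549 = 128201437*(1845 + 18173)/9294 - 42549 = (128201437/9294)*20018 - 42549 = 1283168182933/4647 - 42549 = 1282970457730/4647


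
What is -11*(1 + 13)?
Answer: -154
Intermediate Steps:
-11*(1 + 13) = -11*14 = -154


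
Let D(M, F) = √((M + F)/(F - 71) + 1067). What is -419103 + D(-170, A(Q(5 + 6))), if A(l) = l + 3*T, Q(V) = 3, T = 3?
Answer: -419103 + √3723549/59 ≈ -4.1907e+5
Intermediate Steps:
A(l) = 9 + l (A(l) = l + 3*3 = l + 9 = 9 + l)
D(M, F) = √(1067 + (F + M)/(-71 + F)) (D(M, F) = √((F + M)/(-71 + F) + 1067) = √(1067 + (F + M)/(-71 + F)))
-419103 + D(-170, A(Q(5 + 6))) = -419103 + √((-75757 - 170 + 1068*(9 + 3))/(-71 + (9 + 3))) = -419103 + √((-75757 - 170 + 1068*12)/(-71 + 12)) = -419103 + √((-75757 - 170 + 12816)/(-59)) = -419103 + √(-1/59*(-63111)) = -419103 + √(63111/59) = -419103 + √3723549/59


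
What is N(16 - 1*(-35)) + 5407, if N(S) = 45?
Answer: 5452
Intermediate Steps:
N(16 - 1*(-35)) + 5407 = 45 + 5407 = 5452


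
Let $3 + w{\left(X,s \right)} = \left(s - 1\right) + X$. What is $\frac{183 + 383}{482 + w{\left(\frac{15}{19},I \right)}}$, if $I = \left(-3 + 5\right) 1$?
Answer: $\frac{10754}{9135} \approx 1.1772$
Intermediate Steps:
$I = 2$ ($I = 2 \cdot 1 = 2$)
$w{\left(X,s \right)} = -4 + X + s$ ($w{\left(X,s \right)} = -3 + \left(\left(s - 1\right) + X\right) = -3 + \left(\left(-1 + s\right) + X\right) = -3 + \left(-1 + X + s\right) = -4 + X + s$)
$\frac{183 + 383}{482 + w{\left(\frac{15}{19},I \right)}} = \frac{183 + 383}{482 + \left(-4 + \frac{15}{19} + 2\right)} = \frac{566}{482 + \left(-4 + 15 \cdot \frac{1}{19} + 2\right)} = \frac{566}{482 + \left(-4 + \frac{15}{19} + 2\right)} = \frac{566}{482 - \frac{23}{19}} = \frac{566}{\frac{9135}{19}} = 566 \cdot \frac{19}{9135} = \frac{10754}{9135}$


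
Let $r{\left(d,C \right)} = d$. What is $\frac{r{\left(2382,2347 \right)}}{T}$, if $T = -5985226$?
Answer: $- \frac{1191}{2992613} \approx -0.00039798$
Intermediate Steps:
$\frac{r{\left(2382,2347 \right)}}{T} = \frac{2382}{-5985226} = 2382 \left(- \frac{1}{5985226}\right) = - \frac{1191}{2992613}$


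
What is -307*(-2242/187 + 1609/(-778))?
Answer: 627863813/145486 ≈ 4315.6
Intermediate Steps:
-307*(-2242/187 + 1609/(-778)) = -307*(-2242*1/187 + 1609*(-1/778)) = -307*(-2242/187 - 1609/778) = -307*(-2045159/145486) = 627863813/145486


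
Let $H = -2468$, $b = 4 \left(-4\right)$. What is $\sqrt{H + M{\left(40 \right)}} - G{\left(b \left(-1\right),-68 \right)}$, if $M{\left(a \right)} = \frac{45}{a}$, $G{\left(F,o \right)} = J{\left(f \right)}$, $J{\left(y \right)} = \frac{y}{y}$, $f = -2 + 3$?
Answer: $-1 + \frac{i \sqrt{39470}}{4} \approx -1.0 + 49.668 i$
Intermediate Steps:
$f = 1$
$J{\left(y \right)} = 1$
$b = -16$
$G{\left(F,o \right)} = 1$
$\sqrt{H + M{\left(40 \right)}} - G{\left(b \left(-1\right),-68 \right)} = \sqrt{-2468 + \frac{45}{40}} - 1 = \sqrt{-2468 + 45 \cdot \frac{1}{40}} - 1 = \sqrt{-2468 + \frac{9}{8}} - 1 = \sqrt{- \frac{19735}{8}} - 1 = \frac{i \sqrt{39470}}{4} - 1 = -1 + \frac{i \sqrt{39470}}{4}$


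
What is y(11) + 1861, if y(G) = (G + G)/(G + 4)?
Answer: 27937/15 ≈ 1862.5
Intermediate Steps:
y(G) = 2*G/(4 + G) (y(G) = (2*G)/(4 + G) = 2*G/(4 + G))
y(11) + 1861 = 2*11/(4 + 11) + 1861 = 2*11/15 + 1861 = 2*11*(1/15) + 1861 = 22/15 + 1861 = 27937/15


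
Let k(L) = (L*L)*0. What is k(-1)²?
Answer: 0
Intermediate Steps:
k(L) = 0 (k(L) = L²*0 = 0)
k(-1)² = 0² = 0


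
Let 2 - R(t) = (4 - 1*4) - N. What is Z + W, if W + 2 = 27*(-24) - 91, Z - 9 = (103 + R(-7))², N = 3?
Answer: 10932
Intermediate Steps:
R(t) = 5 (R(t) = 2 - ((4 - 1*4) - 1*3) = 2 - ((4 - 4) - 3) = 2 - (0 - 3) = 2 - 1*(-3) = 2 + 3 = 5)
Z = 11673 (Z = 9 + (103 + 5)² = 9 + 108² = 9 + 11664 = 11673)
W = -741 (W = -2 + (27*(-24) - 91) = -2 + (-648 - 91) = -2 - 739 = -741)
Z + W = 11673 - 741 = 10932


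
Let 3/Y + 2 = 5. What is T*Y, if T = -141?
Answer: -141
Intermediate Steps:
Y = 1 (Y = 3/(-2 + 5) = 3/3 = 3*(⅓) = 1)
T*Y = -141*1 = -141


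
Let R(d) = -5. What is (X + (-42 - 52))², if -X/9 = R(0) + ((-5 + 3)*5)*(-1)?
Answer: 19321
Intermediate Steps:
X = -45 (X = -9*(-5 + ((-5 + 3)*5)*(-1)) = -9*(-5 - 2*5*(-1)) = -9*(-5 - 10*(-1)) = -9*(-5 + 10) = -9*5 = -45)
(X + (-42 - 52))² = (-45 + (-42 - 52))² = (-45 - 94)² = (-139)² = 19321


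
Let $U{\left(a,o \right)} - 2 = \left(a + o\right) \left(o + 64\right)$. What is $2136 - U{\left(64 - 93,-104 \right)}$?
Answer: $-3186$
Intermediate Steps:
$U{\left(a,o \right)} = 2 + \left(64 + o\right) \left(a + o\right)$ ($U{\left(a,o \right)} = 2 + \left(a + o\right) \left(o + 64\right) = 2 + \left(a + o\right) \left(64 + o\right) = 2 + \left(64 + o\right) \left(a + o\right)$)
$2136 - U{\left(64 - 93,-104 \right)} = 2136 - \left(2 + \left(-104\right)^{2} + 64 \left(64 - 93\right) + 64 \left(-104\right) + \left(64 - 93\right) \left(-104\right)\right) = 2136 - \left(2 + 10816 + 64 \left(-29\right) - 6656 - -3016\right) = 2136 - \left(2 + 10816 - 1856 - 6656 + 3016\right) = 2136 - 5322 = -3186$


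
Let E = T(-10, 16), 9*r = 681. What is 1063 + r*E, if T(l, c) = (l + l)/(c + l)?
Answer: 7297/9 ≈ 810.78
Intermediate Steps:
r = 227/3 (r = (⅑)*681 = 227/3 ≈ 75.667)
T(l, c) = 2*l/(c + l) (T(l, c) = (2*l)/(c + l) = 2*l/(c + l))
E = -10/3 (E = 2*(-10)/(16 - 10) = 2*(-10)/6 = 2*(-10)*(⅙) = -10/3 ≈ -3.3333)
1063 + r*E = 1063 + (227/3)*(-10/3) = 1063 - 2270/9 = 7297/9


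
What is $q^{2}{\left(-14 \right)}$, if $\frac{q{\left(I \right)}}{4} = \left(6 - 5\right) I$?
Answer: $3136$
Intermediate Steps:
$q{\left(I \right)} = 4 I$ ($q{\left(I \right)} = 4 \left(6 - 5\right) I = 4 \cdot 1 I = 4 I$)
$q^{2}{\left(-14 \right)} = \left(4 \left(-14\right)\right)^{2} = \left(-56\right)^{2} = 3136$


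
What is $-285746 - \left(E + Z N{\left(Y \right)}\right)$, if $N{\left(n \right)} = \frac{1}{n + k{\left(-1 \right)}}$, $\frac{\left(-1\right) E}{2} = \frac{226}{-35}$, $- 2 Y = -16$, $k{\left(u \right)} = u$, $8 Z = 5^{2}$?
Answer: $- \frac{80012621}{280} \approx -2.8576 \cdot 10^{5}$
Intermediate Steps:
$Z = \frac{25}{8}$ ($Z = \frac{5^{2}}{8} = \frac{1}{8} \cdot 25 = \frac{25}{8} \approx 3.125$)
$Y = 8$ ($Y = \left(- \frac{1}{2}\right) \left(-16\right) = 8$)
$E = \frac{452}{35}$ ($E = - 2 \frac{226}{-35} = - 2 \cdot 226 \left(- \frac{1}{35}\right) = \left(-2\right) \left(- \frac{226}{35}\right) = \frac{452}{35} \approx 12.914$)
$N{\left(n \right)} = \frac{1}{-1 + n}$ ($N{\left(n \right)} = \frac{1}{n - 1} = \frac{1}{-1 + n}$)
$-285746 - \left(E + Z N{\left(Y \right)}\right) = -285746 - \left(\frac{452}{35} + \frac{25}{8 \left(-1 + 8\right)}\right) = -285746 - \left(\frac{452}{35} + \frac{25}{8 \cdot 7}\right) = -285746 - \left(\frac{452}{35} + \frac{25}{8} \cdot \frac{1}{7}\right) = -285746 - \left(\frac{452}{35} + \frac{25}{56}\right) = -285746 - \frac{3741}{280} = - \frac{80012621}{280}$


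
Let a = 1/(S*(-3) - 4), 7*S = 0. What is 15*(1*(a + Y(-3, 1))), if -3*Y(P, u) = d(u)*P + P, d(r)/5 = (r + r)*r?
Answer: 645/4 ≈ 161.25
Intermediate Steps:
S = 0 (S = (⅐)*0 = 0)
d(r) = 10*r² (d(r) = 5*((r + r)*r) = 5*((2*r)*r) = 5*(2*r²) = 10*r²)
Y(P, u) = -P/3 - 10*P*u²/3 (Y(P, u) = -((10*u²)*P + P)/3 = -(10*P*u² + P)/3 = -(P + 10*P*u²)/3 = -P/3 - 10*P*u²/3)
a = -¼ (a = 1/(0*(-3) - 4) = 1/(0 - 4) = 1/(-4) = -¼ ≈ -0.25000)
15*(1*(a + Y(-3, 1))) = 15*(1*(-¼ - ⅓*(-3)*(1 + 10*1²))) = 15*(1*(-¼ - ⅓*(-3)*(1 + 10*1))) = 15*(1*(-¼ - ⅓*(-3)*(1 + 10))) = 15*(1*(-¼ - ⅓*(-3)*11)) = 15*(1*(-¼ + 11)) = 15*(1*(43/4)) = 15*(43/4) = 645/4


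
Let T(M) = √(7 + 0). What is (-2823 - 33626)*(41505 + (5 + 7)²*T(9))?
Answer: -1512815745 - 5248656*√7 ≈ -1.5267e+9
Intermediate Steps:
T(M) = √7
(-2823 - 33626)*(41505 + (5 + 7)²*T(9)) = (-2823 - 33626)*(41505 + (5 + 7)²*√7) = -36449*(41505 + 12²*√7) = -36449*(41505 + 144*√7) = -1512815745 - 5248656*√7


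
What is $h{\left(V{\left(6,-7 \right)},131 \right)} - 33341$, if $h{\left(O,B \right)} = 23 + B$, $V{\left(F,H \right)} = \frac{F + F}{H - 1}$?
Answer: $-33187$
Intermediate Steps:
$V{\left(F,H \right)} = \frac{2 F}{-1 + H}$
$h{\left(V{\left(6,-7 \right)},131 \right)} - 33341 = \left(23 + 131\right) - 33341 = 154 - 33341 = -33187$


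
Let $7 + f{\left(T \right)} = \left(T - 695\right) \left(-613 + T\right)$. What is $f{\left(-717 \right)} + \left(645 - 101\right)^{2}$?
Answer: $2173889$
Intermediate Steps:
$f{\left(T \right)} = -7 + \left(-695 + T\right) \left(-613 + T\right)$ ($f{\left(T \right)} = -7 + \left(T - 695\right) \left(-613 + T\right) = -7 + \left(-695 + T\right) \left(-613 + T\right)$)
$f{\left(-717 \right)} + \left(645 - 101\right)^{2} = \left(426028 + \left(-717\right)^{2} - -937836\right) + \left(645 - 101\right)^{2} = \left(426028 + 514089 + 937836\right) + 544^{2} = 1877953 + 295936 = 2173889$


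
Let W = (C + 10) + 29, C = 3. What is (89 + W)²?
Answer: 17161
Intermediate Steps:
W = 42 (W = (3 + 10) + 29 = 13 + 29 = 42)
(89 + W)² = (89 + 42)² = 131² = 17161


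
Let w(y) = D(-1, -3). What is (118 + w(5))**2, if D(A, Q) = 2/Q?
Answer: 123904/9 ≈ 13767.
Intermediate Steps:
w(y) = -2/3 (w(y) = 2/(-3) = 2*(-1/3) = -2/3)
(118 + w(5))**2 = (118 - 2/3)**2 = (352/3)**2 = 123904/9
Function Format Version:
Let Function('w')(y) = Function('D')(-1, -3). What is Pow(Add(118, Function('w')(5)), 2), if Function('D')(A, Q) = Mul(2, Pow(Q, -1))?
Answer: Rational(123904, 9) ≈ 13767.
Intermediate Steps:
Function('w')(y) = Rational(-2, 3) (Function('w')(y) = Mul(2, Pow(-3, -1)) = Mul(2, Rational(-1, 3)) = Rational(-2, 3))
Pow(Add(118, Function('w')(5)), 2) = Pow(Add(118, Rational(-2, 3)), 2) = Pow(Rational(352, 3), 2) = Rational(123904, 9)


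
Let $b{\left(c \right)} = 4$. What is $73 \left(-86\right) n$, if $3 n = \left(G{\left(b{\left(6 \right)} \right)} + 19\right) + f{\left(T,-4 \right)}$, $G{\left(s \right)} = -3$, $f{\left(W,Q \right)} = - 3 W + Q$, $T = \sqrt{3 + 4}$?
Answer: $-25112 + 6278 \sqrt{7} \approx -8502.0$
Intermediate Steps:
$T = \sqrt{7} \approx 2.6458$
$f{\left(W,Q \right)} = Q - 3 W$
$n = 4 - \sqrt{7}$ ($n = \frac{\left(-3 + 19\right) - \left(4 + 3 \sqrt{7}\right)}{3} = \frac{16 - \left(4 + 3 \sqrt{7}\right)}{3} = \frac{12 - 3 \sqrt{7}}{3} = 4 - \sqrt{7} \approx 1.3542$)
$73 \left(-86\right) n = 73 \left(-86\right) \left(4 - \sqrt{7}\right) = - 6278 \left(4 - \sqrt{7}\right) = -25112 + 6278 \sqrt{7}$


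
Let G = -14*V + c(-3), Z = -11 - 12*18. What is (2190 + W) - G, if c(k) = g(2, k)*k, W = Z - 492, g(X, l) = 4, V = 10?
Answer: 1623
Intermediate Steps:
Z = -227 (Z = -11 - 216 = -227)
W = -719 (W = -227 - 492 = -719)
c(k) = 4*k
G = -152 (G = -14*10 + 4*(-3) = -140 - 12 = -152)
(2190 + W) - G = (2190 - 719) - 1*(-152) = 1471 + 152 = 1623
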